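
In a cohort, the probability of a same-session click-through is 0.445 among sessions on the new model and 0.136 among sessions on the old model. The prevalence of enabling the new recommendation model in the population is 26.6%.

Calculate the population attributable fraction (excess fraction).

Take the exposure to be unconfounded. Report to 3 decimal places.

Let p₁ = 0.445, p₀ = 0.136.
Overall risk P(Y=1) = π·p₁ + (1−π)·p₀ = 0.266×0.445 + 0.734×0.136 = 0.21819.
Under exogeneity, PAF = [P(Y=1) − p₀] / P(Y=1).
PAF = (0.21819 − 0.136) / 0.21819 ≈ 0.3767

PAF ≈ 0.377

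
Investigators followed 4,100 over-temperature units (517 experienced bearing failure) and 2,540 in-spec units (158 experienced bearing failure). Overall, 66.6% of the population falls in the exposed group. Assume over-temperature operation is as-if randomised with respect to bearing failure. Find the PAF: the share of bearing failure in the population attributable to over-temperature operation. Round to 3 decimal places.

p₁ = P(outcome | exposed) = 517/4100 = 0.1261
p₀ = P(outcome | unexposed) = 158/2540 = 0.062205
Overall risk P(Y=1) = π·p₁ + (1−π)·p₀ = 0.666×0.1261 + 0.334×0.062205 = 0.10476.
Under exogeneity, PAF = [P(Y=1) − p₀] / P(Y=1).
PAF = (0.10476 − 0.062205) / 0.10476 ≈ 0.4062

PAF ≈ 0.406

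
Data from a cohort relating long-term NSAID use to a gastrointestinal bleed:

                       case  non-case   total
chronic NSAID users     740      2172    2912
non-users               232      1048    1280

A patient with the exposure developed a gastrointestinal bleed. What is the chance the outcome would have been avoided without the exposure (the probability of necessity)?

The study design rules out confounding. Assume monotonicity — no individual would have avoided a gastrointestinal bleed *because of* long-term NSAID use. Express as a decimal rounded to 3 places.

PN ≈ 0.287

p₁ = P(outcome | exposed) = 740/2912 = 0.25412
p₀ = P(outcome | unexposed) = 232/1280 = 0.18125
Under exogeneity and monotonicity, PN = (p₁ − p₀)/p₁.
PN = (0.25412 − 0.18125) / 0.25412 ≈ 0.2868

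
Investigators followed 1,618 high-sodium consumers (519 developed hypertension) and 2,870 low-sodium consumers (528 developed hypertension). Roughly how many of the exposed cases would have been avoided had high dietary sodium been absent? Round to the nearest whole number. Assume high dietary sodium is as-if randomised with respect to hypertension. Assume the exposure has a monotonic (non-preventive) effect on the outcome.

about 221 cases

p₁ = P(outcome | exposed) = 519/1618 = 0.32077
p₀ = P(outcome | unexposed) = 528/2870 = 0.18397
PN = (p₁ − p₀)/p₁ = (0.32077 − 0.18397) / 0.32077 ≈ 0.42646.
Attributable cases ≈ PN × (exposed cases) = 0.42646 × 519 ≈ 221.33.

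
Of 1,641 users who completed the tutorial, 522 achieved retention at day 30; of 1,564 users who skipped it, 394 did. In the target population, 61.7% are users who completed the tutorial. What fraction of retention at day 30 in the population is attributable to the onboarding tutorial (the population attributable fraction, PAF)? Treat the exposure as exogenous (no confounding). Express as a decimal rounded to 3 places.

PAF ≈ 0.139

p₁ = P(outcome | exposed) = 522/1641 = 0.3181
p₀ = P(outcome | unexposed) = 394/1564 = 0.25192
Overall risk P(Y=1) = π·p₁ + (1−π)·p₀ = 0.617×0.3181 + 0.383×0.25192 = 0.29275.
Under exogeneity, PAF = [P(Y=1) − p₀] / P(Y=1).
PAF = (0.29275 − 0.25192) / 0.29275 ≈ 0.1395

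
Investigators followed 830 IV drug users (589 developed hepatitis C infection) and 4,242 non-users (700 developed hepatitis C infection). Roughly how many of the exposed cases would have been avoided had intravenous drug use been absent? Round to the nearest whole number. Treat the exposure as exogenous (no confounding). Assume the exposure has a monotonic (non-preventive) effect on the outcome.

p₁ = P(outcome | exposed) = 589/830 = 0.70964
p₀ = P(outcome | unexposed) = 700/4242 = 0.16502
PN = (p₁ − p₀)/p₁ = (0.70964 − 0.16502) / 0.70964 ≈ 0.76746.
Attributable cases ≈ PN × (exposed cases) = 0.76746 × 589 ≈ 452.04.

about 452 cases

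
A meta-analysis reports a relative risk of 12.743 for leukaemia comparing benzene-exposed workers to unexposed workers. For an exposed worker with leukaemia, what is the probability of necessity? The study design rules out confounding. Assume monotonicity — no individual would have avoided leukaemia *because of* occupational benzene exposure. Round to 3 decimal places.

Under exogeneity and monotonicity, PN = (RR − 1) / RR = 1 − 1/RR.
PN = (12.743 − 1) / 12.743 = 11.74 / 12.743 ≈ 0.9215

PN ≈ 0.922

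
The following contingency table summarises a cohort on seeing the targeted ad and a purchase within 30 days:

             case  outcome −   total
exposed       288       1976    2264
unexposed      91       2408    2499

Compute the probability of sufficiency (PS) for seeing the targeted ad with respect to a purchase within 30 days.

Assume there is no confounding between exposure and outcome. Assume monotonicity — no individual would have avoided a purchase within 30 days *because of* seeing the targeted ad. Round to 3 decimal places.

PS ≈ 0.094

p₁ = P(outcome | exposed) = 288/2264 = 0.12721
p₀ = P(outcome | unexposed) = 91/2499 = 0.036415
Under exogeneity and monotonicity, PS = (p₁ − p₀) / (1 − p₀).
PS = (0.12721 − 0.036415) / (1 − 0.036415) = 0.090794 / 0.96359 ≈ 0.0942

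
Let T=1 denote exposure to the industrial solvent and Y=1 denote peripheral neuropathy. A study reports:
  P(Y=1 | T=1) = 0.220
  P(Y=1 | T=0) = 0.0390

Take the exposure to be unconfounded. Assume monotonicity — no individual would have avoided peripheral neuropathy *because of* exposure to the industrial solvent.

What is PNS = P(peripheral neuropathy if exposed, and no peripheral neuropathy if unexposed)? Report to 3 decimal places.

PNS ≈ 0.181

Let p₁ = 0.22, p₀ = 0.039.
Under exogeneity and monotonicity, PNS = p₁ − p₀.
PNS = 0.22 − 0.039 = 0.181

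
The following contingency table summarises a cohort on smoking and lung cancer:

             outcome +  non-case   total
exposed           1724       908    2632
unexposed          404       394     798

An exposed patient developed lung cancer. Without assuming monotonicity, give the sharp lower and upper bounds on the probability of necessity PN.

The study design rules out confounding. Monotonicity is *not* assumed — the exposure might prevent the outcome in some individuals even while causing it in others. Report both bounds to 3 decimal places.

0.227 ≤ PN ≤ 0.754

p₁ = P(outcome | exposed) = 1724/2632 = 0.65502
p₀ = P(outcome | unexposed) = 404/798 = 0.50627
Under exogeneity alone the bounds on PN are max{0,(p₁−p₀)/p₁} ≤ PN ≤ min{1,(1−p₀)/p₁}.
  lower = (p₁ − p₀)/p₁ = 0.14875 / 0.65502 ≈ 0.2271
  upper = min{1, (1 − p₀)/p₁} = 0.49373 / 0.65502 ≈ 0.7538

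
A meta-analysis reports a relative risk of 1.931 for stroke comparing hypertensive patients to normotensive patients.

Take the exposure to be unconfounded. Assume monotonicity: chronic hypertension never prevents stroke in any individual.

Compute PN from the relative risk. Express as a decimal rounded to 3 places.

PN ≈ 0.482

Under exogeneity and monotonicity, PN = (RR − 1) / RR = 1 − 1/RR.
PN = (1.931 − 1) / 1.931 = 0.931 / 1.931 ≈ 0.4821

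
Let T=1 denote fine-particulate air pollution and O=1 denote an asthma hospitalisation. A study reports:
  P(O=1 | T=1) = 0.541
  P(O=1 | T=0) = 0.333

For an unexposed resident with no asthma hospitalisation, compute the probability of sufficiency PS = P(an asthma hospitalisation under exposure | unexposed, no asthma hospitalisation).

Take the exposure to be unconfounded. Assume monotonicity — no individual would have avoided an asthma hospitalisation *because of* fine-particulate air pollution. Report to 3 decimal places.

Let p₁ = 0.541, p₀ = 0.333.
Under exogeneity and monotonicity, PS = (p₁ − p₀) / (1 − p₀).
PS = (0.541 − 0.333) / (1 − 0.333) = 0.208 / 0.667 ≈ 0.3118

PS ≈ 0.312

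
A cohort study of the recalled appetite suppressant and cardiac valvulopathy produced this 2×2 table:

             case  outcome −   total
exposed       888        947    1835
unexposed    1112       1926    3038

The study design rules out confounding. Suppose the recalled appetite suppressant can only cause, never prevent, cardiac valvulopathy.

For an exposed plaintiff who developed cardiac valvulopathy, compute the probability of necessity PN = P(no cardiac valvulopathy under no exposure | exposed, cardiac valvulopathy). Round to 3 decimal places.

PN ≈ 0.244

p₁ = P(outcome | exposed) = 888/1835 = 0.48392
p₀ = P(outcome | unexposed) = 1112/3038 = 0.36603
Under exogeneity and monotonicity, PN = (p₁ − p₀) / p₁.
PN = (0.48392 − 0.36603) / 0.48392 = 0.11789 / 0.48392 ≈ 0.2436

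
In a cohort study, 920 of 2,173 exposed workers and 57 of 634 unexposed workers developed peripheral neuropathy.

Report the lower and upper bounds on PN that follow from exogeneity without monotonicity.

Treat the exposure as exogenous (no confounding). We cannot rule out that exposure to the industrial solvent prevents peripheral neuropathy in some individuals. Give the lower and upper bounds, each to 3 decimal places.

p₁ = P(outcome | exposed) = 920/2173 = 0.42338
p₀ = P(outcome | unexposed) = 57/634 = 0.089905
Under exogeneity alone the bounds on PN are max{0,(p₁−p₀)/p₁} ≤ PN ≤ min{1,(1−p₀)/p₁}.
  lower = (p₁ − p₀)/p₁ = 0.33347 / 0.42338 ≈ 0.7876
  upper = min{1, (1 − p₀)/p₁} = 0.91009 / 0.42338 ≈ 2.1496 → capped at 1

0.788 ≤ PN ≤ 1.000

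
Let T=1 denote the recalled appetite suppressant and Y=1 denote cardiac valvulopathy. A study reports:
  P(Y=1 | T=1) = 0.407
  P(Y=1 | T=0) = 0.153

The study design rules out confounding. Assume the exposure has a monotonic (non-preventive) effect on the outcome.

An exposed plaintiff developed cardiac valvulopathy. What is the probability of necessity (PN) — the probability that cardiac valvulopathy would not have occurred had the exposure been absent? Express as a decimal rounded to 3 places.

Let p₁ = 0.407, p₀ = 0.153.
Under exogeneity and monotonicity, PN = (p₁ − p₀) / p₁.
PN = (0.407 − 0.153) / 0.407 = 0.254 / 0.407 ≈ 0.6241

PN ≈ 0.624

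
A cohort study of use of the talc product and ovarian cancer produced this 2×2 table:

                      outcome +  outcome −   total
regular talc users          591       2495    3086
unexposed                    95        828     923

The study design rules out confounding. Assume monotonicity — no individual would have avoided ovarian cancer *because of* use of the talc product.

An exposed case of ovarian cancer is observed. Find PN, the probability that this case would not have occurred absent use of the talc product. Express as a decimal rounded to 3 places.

PN ≈ 0.463

p₁ = P(outcome | exposed) = 591/3086 = 0.19151
p₀ = P(outcome | unexposed) = 95/923 = 0.10293
Under exogeneity and monotonicity, PN = (p₁ − p₀) / p₁.
PN = (0.19151 − 0.10293) / 0.19151 = 0.088585 / 0.19151 ≈ 0.4626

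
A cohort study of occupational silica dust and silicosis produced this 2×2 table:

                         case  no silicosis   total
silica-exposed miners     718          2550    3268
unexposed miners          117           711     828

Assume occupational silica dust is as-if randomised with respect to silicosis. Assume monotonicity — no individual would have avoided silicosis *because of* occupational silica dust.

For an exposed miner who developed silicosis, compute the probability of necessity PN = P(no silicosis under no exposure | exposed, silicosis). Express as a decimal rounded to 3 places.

PN ≈ 0.357

p₁ = P(outcome | exposed) = 718/3268 = 0.21971
p₀ = P(outcome | unexposed) = 117/828 = 0.1413
Under exogeneity and monotonicity, PN = (p₁ − p₀)/p₁.
PN = (0.21971 − 0.1413) / 0.21971 ≈ 0.3568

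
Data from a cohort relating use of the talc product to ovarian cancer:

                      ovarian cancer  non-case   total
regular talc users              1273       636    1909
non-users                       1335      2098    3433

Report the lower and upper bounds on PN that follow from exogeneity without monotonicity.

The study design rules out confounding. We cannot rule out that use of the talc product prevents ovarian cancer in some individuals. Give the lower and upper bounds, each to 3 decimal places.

0.417 ≤ PN ≤ 0.916

p₁ = P(outcome | exposed) = 1273/1909 = 0.66684
p₀ = P(outcome | unexposed) = 1335/3433 = 0.38887
Under exogeneity alone the bounds on PN are max{0,(p₁−p₀)/p₁} ≤ PN ≤ min{1,(1−p₀)/p₁}.
  lower = (p₁ − p₀)/p₁ = 0.27797 / 0.66684 ≈ 0.4168
  upper = min{1, (1 − p₀)/p₁} = 0.61113 / 0.66684 ≈ 0.9165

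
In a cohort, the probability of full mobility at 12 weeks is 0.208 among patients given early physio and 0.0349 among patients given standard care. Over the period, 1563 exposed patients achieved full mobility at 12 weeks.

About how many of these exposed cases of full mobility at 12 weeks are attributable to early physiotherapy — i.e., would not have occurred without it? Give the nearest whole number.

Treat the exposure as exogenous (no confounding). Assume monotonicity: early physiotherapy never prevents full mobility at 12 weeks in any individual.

about 1301 cases

Let p₁ = 0.208, p₀ = 0.0349.
PN = (p₁ − p₀)/p₁ = (0.208 − 0.0349) / 0.208 ≈ 0.83221.
Attributable cases ≈ PN × (exposed cases) = 0.83221 × 1563 ≈ 1300.75.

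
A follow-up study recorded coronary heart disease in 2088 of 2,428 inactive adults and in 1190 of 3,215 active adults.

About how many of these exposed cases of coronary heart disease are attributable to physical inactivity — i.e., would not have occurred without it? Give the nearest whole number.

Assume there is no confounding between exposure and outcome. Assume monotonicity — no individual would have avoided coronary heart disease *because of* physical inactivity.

p₁ = P(outcome | exposed) = 2088/2428 = 0.85997
p₀ = P(outcome | unexposed) = 1190/3215 = 0.37014
PN = (p₁ − p₀)/p₁ = (0.85997 − 0.37014) / 0.85997 ≈ 0.56959.
Attributable cases ≈ PN × (exposed cases) = 0.56959 × 2088 ≈ 1189.30.

about 1189 cases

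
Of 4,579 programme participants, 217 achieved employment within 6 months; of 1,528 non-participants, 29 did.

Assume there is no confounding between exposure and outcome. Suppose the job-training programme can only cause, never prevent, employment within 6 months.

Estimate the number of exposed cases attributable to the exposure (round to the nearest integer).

about 130 cases

p₁ = P(outcome | exposed) = 217/4579 = 0.04739
p₀ = P(outcome | unexposed) = 29/1528 = 0.018979
PN = (p₁ − p₀)/p₁ = (0.04739 − 0.018979) / 0.04739 ≈ 0.59952.
Attributable cases ≈ PN × (exposed cases) = 0.59952 × 217 ≈ 130.09.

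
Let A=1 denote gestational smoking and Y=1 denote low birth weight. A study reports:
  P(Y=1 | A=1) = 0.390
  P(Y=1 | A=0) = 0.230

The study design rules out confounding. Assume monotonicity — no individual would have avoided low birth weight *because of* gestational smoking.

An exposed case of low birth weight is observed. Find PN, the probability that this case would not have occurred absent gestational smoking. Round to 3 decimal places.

PN ≈ 0.410

Let p₁ = 0.39, p₀ = 0.23.
Under exogeneity and monotonicity, PN = (p₁ − p₀) / p₁.
PN = (0.39 − 0.23) / 0.39 = 0.16 / 0.39 ≈ 0.4103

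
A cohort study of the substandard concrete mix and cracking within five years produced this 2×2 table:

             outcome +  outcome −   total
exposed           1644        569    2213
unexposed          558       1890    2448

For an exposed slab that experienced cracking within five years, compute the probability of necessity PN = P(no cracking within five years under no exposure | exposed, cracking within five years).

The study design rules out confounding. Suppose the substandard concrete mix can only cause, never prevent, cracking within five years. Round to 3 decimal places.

PN ≈ 0.693

p₁ = P(outcome | exposed) = 1644/2213 = 0.74288
p₀ = P(outcome | unexposed) = 558/2448 = 0.22794
Under exogeneity and monotonicity, PN = (p₁ − p₀)/p₁.
PN = (0.74288 − 0.22794) / 0.74288 ≈ 0.6932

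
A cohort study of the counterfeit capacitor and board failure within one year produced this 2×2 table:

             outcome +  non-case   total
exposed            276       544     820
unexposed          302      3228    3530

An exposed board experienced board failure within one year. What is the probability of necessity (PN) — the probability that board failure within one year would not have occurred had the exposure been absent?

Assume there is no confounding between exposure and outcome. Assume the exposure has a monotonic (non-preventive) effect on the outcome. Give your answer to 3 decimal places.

PN ≈ 0.746

p₁ = P(outcome | exposed) = 276/820 = 0.33659
p₀ = P(outcome | unexposed) = 302/3530 = 0.085552
Under exogeneity and monotonicity, PN = (p₁ − p₀)/p₁.
PN = (0.33659 − 0.085552) / 0.33659 ≈ 0.7458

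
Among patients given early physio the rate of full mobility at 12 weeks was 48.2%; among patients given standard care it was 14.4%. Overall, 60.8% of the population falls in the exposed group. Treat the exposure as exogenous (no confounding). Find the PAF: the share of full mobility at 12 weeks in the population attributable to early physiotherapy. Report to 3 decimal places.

p₁ = 0.482, p₀ = 0.144.
Overall risk P(Y=1) = π·p₁ + (1−π)·p₀ = 0.608×0.482 + 0.392×0.144 = 0.3495.
Under exogeneity, PAF = [P(Y=1) − p₀] / P(Y=1).
PAF = (0.3495 − 0.144) / 0.3495 ≈ 0.5880

PAF ≈ 0.588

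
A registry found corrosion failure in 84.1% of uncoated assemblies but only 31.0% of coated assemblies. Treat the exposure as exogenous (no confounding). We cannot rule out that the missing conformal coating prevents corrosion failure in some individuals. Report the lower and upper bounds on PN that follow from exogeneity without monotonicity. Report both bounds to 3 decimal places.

0.631 ≤ PN ≤ 0.820

p₁ = 0.841, p₀ = 0.31.
Under exogeneity alone the bounds on PN are max{0,(p₁−p₀)/p₁} ≤ PN ≤ min{1,(1−p₀)/p₁}.
  lower = (p₁ − p₀)/p₁ = 0.531 / 0.841 ≈ 0.6314
  upper = min{1, (1 − p₀)/p₁} = 0.69 / 0.841 ≈ 0.8205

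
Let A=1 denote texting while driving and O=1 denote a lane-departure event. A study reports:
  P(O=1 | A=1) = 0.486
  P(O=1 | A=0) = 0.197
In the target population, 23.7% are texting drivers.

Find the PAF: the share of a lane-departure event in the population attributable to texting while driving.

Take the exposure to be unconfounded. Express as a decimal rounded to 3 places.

Let p₁ = 0.486, p₀ = 0.197.
Overall risk P(Y=1) = π·p₁ + (1−π)·p₀ = 0.237×0.486 + 0.763×0.197 = 0.26549.
Under exogeneity, PAF = [P(Y=1) − p₀] / P(Y=1).
PAF = (0.26549 − 0.197) / 0.26549 ≈ 0.2580

PAF ≈ 0.258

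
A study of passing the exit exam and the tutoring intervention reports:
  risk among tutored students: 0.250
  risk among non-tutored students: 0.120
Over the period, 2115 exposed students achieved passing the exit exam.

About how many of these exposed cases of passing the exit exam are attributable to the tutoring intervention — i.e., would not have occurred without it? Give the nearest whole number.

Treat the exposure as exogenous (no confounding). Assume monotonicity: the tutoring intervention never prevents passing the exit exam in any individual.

Let p₁ = 0.25, p₀ = 0.12.
PN = (p₁ − p₀)/p₁ = (0.25 − 0.12) / 0.25 ≈ 0.52000.
Attributable cases ≈ PN × (exposed cases) = 0.52000 × 2115 ≈ 1099.80.

about 1100 cases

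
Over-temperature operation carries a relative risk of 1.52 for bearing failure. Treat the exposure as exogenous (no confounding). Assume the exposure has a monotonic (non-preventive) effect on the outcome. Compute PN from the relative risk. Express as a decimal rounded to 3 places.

Under exogeneity and monotonicity, PN = (RR − 1) / RR = 1 − 1/RR.
PN = (1.52 − 1) / 1.52 = 0.52 / 1.52 ≈ 0.3421

PN ≈ 0.342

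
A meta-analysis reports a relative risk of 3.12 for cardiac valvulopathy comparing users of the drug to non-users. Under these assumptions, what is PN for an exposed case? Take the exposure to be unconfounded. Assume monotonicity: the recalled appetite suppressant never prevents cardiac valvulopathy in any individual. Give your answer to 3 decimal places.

PN ≈ 0.679

Under exogeneity and monotonicity, PN = (RR − 1) / RR = 1 − 1/RR.
PN = (3.12 − 1) / 3.12 = 2.12 / 3.12 ≈ 0.6795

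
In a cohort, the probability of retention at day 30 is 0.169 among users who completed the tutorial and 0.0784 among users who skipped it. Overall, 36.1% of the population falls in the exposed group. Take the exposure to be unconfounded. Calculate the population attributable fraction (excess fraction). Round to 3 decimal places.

Let p₁ = 0.169, p₀ = 0.0784.
Overall risk P(Y=1) = π·p₁ + (1−π)·p₀ = 0.361×0.169 + 0.639×0.0784 = 0.11111.
Under exogeneity, PAF = [P(Y=1) − p₀] / P(Y=1).
PAF = (0.11111 − 0.0784) / 0.11111 ≈ 0.2944

PAF ≈ 0.294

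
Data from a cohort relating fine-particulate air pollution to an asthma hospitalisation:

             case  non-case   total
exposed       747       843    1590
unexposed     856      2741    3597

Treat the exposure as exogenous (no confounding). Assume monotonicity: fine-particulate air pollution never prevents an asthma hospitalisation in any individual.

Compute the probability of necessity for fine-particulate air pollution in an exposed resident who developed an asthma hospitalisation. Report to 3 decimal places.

p₁ = P(outcome | exposed) = 747/1590 = 0.46981
p₀ = P(outcome | unexposed) = 856/3597 = 0.23798
Under exogeneity and monotonicity, PN = (p₁ − p₀)/p₁.
PN = (0.46981 − 0.23798) / 0.46981 ≈ 0.4935

PN ≈ 0.493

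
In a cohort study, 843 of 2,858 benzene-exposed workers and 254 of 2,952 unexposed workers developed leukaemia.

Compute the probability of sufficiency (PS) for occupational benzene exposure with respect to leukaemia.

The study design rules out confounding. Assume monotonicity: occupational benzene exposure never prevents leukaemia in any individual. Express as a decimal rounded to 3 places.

PS ≈ 0.229

p₁ = P(outcome | exposed) = 843/2858 = 0.29496
p₀ = P(outcome | unexposed) = 254/2952 = 0.086043
Under exogeneity and monotonicity, PS = (p₁ − p₀) / (1 − p₀).
PS = (0.29496 − 0.086043) / (1 − 0.086043) = 0.20892 / 0.91396 ≈ 0.2286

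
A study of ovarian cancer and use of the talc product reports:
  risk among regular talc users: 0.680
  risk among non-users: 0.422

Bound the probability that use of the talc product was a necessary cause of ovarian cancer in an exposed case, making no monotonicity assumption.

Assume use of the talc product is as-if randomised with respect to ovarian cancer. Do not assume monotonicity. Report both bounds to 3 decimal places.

0.379 ≤ PN ≤ 0.850

Let p₁ = 0.68, p₀ = 0.422.
Under exogeneity alone the bounds on PN are max{0,(p₁−p₀)/p₁} ≤ PN ≤ min{1,(1−p₀)/p₁}.
  lower = (p₁ − p₀)/p₁ = 0.258 / 0.68 ≈ 0.3794
  upper = min{1, (1 − p₀)/p₁} = 0.578 / 0.68 ≈ 0.8500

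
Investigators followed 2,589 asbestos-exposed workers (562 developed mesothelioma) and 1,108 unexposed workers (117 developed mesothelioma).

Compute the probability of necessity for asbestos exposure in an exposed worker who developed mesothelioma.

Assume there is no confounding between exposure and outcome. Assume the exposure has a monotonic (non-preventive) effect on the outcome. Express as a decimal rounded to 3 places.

p₁ = P(outcome | exposed) = 562/2589 = 0.21707
p₀ = P(outcome | unexposed) = 117/1108 = 0.1056
Under exogeneity and monotonicity, PN = (p₁ − p₀) / p₁.
PN = (0.21707 − 0.1056) / 0.21707 = 0.11148 / 0.21707 ≈ 0.5135

PN ≈ 0.514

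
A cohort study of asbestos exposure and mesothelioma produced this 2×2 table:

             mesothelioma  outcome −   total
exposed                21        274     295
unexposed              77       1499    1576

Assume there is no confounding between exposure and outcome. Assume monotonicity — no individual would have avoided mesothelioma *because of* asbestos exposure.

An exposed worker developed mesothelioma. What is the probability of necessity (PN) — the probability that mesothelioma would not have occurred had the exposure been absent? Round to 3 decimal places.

PN ≈ 0.314

p₁ = P(outcome | exposed) = 21/295 = 0.071186
p₀ = P(outcome | unexposed) = 77/1576 = 0.048858
Under exogeneity and monotonicity, PN = (p₁ − p₀)/p₁.
PN = (0.071186 − 0.048858) / 0.071186 ≈ 0.3137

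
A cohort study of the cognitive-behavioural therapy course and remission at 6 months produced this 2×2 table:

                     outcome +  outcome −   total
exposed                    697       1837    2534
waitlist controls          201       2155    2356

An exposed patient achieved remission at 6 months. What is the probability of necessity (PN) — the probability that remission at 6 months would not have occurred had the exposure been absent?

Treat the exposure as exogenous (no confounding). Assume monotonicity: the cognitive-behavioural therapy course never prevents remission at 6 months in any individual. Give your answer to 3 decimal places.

PN ≈ 0.690

p₁ = P(outcome | exposed) = 697/2534 = 0.27506
p₀ = P(outcome | unexposed) = 201/2356 = 0.085314
Under exogeneity and monotonicity, PN = (p₁ − p₀)/p₁.
PN = (0.27506 − 0.085314) / 0.27506 ≈ 0.6898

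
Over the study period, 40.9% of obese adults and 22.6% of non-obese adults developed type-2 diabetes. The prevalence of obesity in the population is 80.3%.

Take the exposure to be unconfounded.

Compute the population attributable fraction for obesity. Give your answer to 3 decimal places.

p₁ = 0.409, p₀ = 0.226.
Overall risk P(Y=1) = π·p₁ + (1−π)·p₀ = 0.803×0.409 + 0.197×0.226 = 0.37295.
Under exogeneity, PAF = [P(Y=1) − p₀] / P(Y=1).
PAF = (0.37295 − 0.226) / 0.37295 ≈ 0.3940

PAF ≈ 0.394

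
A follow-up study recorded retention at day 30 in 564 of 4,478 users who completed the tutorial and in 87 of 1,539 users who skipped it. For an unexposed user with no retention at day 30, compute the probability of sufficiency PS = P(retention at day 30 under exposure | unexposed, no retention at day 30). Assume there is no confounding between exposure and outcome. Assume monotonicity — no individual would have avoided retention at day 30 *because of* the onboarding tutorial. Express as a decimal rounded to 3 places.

p₁ = P(outcome | exposed) = 564/4478 = 0.12595
p₀ = P(outcome | unexposed) = 87/1539 = 0.05653
Under exogeneity and monotonicity, PS = (p₁ − p₀) / (1 − p₀).
PS = (0.12595 − 0.05653) / (1 − 0.05653) = 0.069419 / 0.94347 ≈ 0.0736

PS ≈ 0.074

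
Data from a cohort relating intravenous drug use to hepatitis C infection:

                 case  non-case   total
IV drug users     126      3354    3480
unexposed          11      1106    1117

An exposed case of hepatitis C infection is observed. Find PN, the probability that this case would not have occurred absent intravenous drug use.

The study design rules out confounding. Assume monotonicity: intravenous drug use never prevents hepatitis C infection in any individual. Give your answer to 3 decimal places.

PN ≈ 0.728

p₁ = P(outcome | exposed) = 126/3480 = 0.036207
p₀ = P(outcome | unexposed) = 11/1117 = 0.0098478
Under exogeneity and monotonicity, PN = (p₁ − p₀) / p₁.
PN = (0.036207 − 0.0098478) / 0.036207 = 0.026359 / 0.036207 ≈ 0.7280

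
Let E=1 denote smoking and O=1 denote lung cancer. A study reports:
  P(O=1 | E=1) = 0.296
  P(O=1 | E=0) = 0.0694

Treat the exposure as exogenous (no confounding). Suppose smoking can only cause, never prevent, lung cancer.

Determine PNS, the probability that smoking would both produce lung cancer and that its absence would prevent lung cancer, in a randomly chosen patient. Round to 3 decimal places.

Let p₁ = 0.296, p₀ = 0.0694.
Under exogeneity and monotonicity, PNS = p₁ − p₀.
PNS = 0.296 − 0.0694 = 0.2266

PNS ≈ 0.227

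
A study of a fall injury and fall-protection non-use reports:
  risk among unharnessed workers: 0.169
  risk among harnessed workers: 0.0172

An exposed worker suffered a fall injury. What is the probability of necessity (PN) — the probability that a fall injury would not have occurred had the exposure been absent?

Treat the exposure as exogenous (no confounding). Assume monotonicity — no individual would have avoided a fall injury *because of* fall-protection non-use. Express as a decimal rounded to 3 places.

PN ≈ 0.898

Let p₁ = 0.169, p₀ = 0.0172.
Under exogeneity and monotonicity, PN = (p₁ − p₀) / p₁.
PN = (0.169 − 0.0172) / 0.169 = 0.1518 / 0.169 ≈ 0.8982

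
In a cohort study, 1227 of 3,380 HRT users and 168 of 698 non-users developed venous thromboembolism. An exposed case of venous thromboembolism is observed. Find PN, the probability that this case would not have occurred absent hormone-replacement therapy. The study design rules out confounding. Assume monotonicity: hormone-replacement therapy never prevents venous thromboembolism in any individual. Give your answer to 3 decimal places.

p₁ = P(outcome | exposed) = 1227/3380 = 0.36302
p₀ = P(outcome | unexposed) = 168/698 = 0.24069
Under exogeneity and monotonicity, PN = (p₁ − p₀) / p₁.
PN = (0.36302 − 0.24069) / 0.36302 = 0.12233 / 0.36302 ≈ 0.3370

PN ≈ 0.337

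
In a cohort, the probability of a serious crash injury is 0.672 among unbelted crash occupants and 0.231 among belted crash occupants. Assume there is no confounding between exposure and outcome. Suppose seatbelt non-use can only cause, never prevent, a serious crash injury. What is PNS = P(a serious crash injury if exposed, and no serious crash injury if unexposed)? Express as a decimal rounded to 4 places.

Let p₁ = 0.672, p₀ = 0.231.
Under exogeneity and monotonicity, PNS = p₁ − p₀.
PNS = 0.672 − 0.231 = 0.441

PNS ≈ 0.4410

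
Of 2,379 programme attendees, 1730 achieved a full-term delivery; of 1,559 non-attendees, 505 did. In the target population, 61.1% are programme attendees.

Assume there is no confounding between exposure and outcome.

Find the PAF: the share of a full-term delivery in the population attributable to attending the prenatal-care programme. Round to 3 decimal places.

PAF ≈ 0.432

p₁ = P(outcome | exposed) = 1730/2379 = 0.7272
p₀ = P(outcome | unexposed) = 505/1559 = 0.32393
Overall risk P(Y=1) = π·p₁ + (1−π)·p₀ = 0.611×0.7272 + 0.389×0.32393 = 0.57032.
Under exogeneity, PAF = [P(Y=1) − p₀] / P(Y=1).
PAF = (0.57032 − 0.32393) / 0.57032 ≈ 0.4320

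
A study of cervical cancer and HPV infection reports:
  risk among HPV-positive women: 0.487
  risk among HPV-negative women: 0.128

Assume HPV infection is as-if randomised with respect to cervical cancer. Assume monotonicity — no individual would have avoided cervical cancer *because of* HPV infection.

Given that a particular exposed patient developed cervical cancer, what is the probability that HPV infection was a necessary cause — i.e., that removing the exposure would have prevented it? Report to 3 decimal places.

PN ≈ 0.737

Let p₁ = 0.487, p₀ = 0.128.
Under exogeneity and monotonicity, PN = (p₁ − p₀) / p₁.
PN = (0.487 − 0.128) / 0.487 = 0.359 / 0.487 ≈ 0.7372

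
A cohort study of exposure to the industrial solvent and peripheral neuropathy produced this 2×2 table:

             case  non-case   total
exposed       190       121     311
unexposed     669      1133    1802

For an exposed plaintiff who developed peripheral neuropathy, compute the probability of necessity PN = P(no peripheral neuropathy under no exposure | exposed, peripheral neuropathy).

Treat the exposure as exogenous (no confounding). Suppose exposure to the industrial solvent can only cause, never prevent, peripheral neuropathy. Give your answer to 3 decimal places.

PN ≈ 0.392

p₁ = P(outcome | exposed) = 190/311 = 0.61093
p₀ = P(outcome | unexposed) = 669/1802 = 0.37125
Under exogeneity and monotonicity, PN = (p₁ − p₀) / p₁.
PN = (0.61093 − 0.37125) / 0.61093 = 0.23968 / 0.61093 ≈ 0.3923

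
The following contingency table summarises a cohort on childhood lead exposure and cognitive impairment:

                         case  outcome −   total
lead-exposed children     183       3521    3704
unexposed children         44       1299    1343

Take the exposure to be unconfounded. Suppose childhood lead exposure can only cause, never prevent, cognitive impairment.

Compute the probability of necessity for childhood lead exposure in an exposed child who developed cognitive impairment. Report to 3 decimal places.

PN ≈ 0.337

p₁ = P(outcome | exposed) = 183/3704 = 0.049406
p₀ = P(outcome | unexposed) = 44/1343 = 0.032762
Under exogeneity and monotonicity, PN = (p₁ − p₀)/p₁.
PN = (0.049406 − 0.032762) / 0.049406 ≈ 0.3369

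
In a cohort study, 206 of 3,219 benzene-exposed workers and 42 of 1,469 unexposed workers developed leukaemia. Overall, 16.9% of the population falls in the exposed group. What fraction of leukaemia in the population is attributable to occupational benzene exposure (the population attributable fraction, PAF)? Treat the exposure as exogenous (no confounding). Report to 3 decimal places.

PAF ≈ 0.173

p₁ = P(outcome | exposed) = 206/3219 = 0.063995
p₀ = P(outcome | unexposed) = 42/1469 = 0.028591
Overall risk P(Y=1) = π·p₁ + (1−π)·p₀ = 0.169×0.063995 + 0.831×0.028591 = 0.034574.
Under exogeneity, PAF = [P(Y=1) − p₀] / P(Y=1).
PAF = (0.034574 − 0.028591) / 0.034574 ≈ 0.1731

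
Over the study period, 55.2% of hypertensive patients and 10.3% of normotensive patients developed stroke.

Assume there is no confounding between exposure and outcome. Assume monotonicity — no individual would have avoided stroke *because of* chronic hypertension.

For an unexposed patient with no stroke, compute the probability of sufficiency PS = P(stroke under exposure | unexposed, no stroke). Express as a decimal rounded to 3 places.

p₁ = 0.552, p₀ = 0.103.
Under exogeneity and monotonicity, PS = (p₁ − p₀) / (1 − p₀).
PS = (0.552 − 0.103) / (1 − 0.103) = 0.449 / 0.897 ≈ 0.5006

PS ≈ 0.501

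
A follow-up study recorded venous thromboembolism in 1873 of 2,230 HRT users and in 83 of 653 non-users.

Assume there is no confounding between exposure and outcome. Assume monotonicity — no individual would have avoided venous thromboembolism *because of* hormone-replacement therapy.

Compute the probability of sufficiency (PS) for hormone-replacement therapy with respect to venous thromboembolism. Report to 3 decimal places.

p₁ = P(outcome | exposed) = 1873/2230 = 0.83991
p₀ = P(outcome | unexposed) = 83/653 = 0.12711
Under exogeneity and monotonicity, PS = (p₁ − p₀) / (1 − p₀).
PS = (0.83991 − 0.12711) / (1 − 0.12711) = 0.7128 / 0.87289 ≈ 0.8166

PS ≈ 0.817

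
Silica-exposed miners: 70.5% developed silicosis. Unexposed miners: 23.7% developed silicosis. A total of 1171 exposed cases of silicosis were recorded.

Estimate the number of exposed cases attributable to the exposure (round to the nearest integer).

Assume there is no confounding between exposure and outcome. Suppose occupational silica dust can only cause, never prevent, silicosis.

p₁ = 0.705, p₀ = 0.237.
PN = (p₁ − p₀)/p₁ = (0.705 − 0.237) / 0.705 ≈ 0.66383.
Attributable cases ≈ PN × (exposed cases) = 0.66383 × 1171 ≈ 777.34.

about 777 cases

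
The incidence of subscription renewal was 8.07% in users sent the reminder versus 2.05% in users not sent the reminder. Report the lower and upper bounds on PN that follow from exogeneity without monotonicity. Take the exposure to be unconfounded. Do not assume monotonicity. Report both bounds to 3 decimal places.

p₁ = 0.0807, p₀ = 0.0205.
Under exogeneity alone the bounds on PN are max{0,(p₁−p₀)/p₁} ≤ PN ≤ min{1,(1−p₀)/p₁}.
  lower = (p₁ − p₀)/p₁ = 0.0602 / 0.0807 ≈ 0.7460
  upper = min{1, (1 − p₀)/p₁} = 0.9795 / 0.0807 ≈ 12.1375 → capped at 1

0.746 ≤ PN ≤ 1.000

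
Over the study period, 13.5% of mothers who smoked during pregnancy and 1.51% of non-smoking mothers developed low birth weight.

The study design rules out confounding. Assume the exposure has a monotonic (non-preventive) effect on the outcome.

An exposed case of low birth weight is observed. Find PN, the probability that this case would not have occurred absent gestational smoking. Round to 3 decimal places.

PN ≈ 0.888

p₁ = 0.135, p₀ = 0.0151.
Under exogeneity and monotonicity, PN = (p₁ − p₀) / p₁.
PN = (0.135 − 0.0151) / 0.135 = 0.1199 / 0.135 ≈ 0.8881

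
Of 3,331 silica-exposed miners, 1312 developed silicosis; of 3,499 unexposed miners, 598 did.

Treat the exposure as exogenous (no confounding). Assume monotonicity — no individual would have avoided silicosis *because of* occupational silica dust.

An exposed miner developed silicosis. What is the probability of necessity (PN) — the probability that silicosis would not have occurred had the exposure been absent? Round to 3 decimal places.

p₁ = P(outcome | exposed) = 1312/3331 = 0.39388
p₀ = P(outcome | unexposed) = 598/3499 = 0.17091
Under exogeneity and monotonicity, PN = (p₁ − p₀) / p₁.
PN = (0.39388 − 0.17091) / 0.39388 = 0.22297 / 0.39388 ≈ 0.5661

PN ≈ 0.566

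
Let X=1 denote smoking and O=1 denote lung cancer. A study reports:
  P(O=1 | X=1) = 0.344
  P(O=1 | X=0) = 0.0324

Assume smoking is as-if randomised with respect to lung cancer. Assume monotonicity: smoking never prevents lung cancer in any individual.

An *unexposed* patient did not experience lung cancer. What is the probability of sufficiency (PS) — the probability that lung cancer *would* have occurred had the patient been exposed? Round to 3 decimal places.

Let p₁ = 0.344, p₀ = 0.0324.
Under exogeneity and monotonicity, PS = (p₁ − p₀) / (1 − p₀).
PS = (0.344 − 0.0324) / (1 − 0.0324) = 0.3116 / 0.9676 ≈ 0.3220

PS ≈ 0.322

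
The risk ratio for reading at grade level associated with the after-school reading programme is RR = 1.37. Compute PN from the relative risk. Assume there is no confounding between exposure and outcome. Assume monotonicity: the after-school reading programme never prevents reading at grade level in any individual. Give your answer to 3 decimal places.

Under exogeneity and monotonicity, PN = (RR − 1) / RR = 1 − 1/RR.
PN = (1.37 − 1) / 1.37 = 0.37 / 1.37 ≈ 0.2701

PN ≈ 0.270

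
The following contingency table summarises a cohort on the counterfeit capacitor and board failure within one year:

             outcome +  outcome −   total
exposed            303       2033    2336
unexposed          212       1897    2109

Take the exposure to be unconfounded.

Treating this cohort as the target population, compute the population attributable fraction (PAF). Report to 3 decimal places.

PAF ≈ 0.132

p₁ = P(outcome | exposed) = 303/2336 = 0.12971
p₀ = P(outcome | unexposed) = 212/2109 = 0.10052
Exposure prevalence π = 2336/4445 = 0.52553; overall risk P(Y=1) = 0.11586.
Under exogeneity, PAF = [P(Y=1) − p₀]/P(Y=1).
PAF = (0.11586 − 0.10052) / 0.11586 ≈ 0.1324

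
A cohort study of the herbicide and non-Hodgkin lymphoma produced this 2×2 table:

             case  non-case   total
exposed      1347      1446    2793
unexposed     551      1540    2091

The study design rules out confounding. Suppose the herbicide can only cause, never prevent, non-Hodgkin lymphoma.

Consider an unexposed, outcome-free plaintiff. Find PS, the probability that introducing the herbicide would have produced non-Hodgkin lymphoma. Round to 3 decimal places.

PS ≈ 0.297

p₁ = P(outcome | exposed) = 1347/2793 = 0.48228
p₀ = P(outcome | unexposed) = 551/2091 = 0.26351
Under exogeneity and monotonicity, PS = (p₁ − p₀)/(1 − p₀).
PS = (0.48228 − 0.26351) / 0.73649 ≈ 0.2970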